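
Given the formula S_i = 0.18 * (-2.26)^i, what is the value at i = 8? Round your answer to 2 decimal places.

S_8 = 0.18 * (-2.26)^8 ≈ 0.18 * 680.5617 ≈ 122.5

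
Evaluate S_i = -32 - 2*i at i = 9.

S_9 = -32 + -2*9 = -32 + -18 = -50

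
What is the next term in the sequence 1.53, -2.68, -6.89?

Differences: -2.68 - 1.53 = -4.21
This is an arithmetic sequence with common difference d = -4.21.
Next term = -6.89 + -4.21 = -11.1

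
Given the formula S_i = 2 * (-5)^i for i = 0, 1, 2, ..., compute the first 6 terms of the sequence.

This is a geometric sequence.
i=0: S_0 = 2 * (-5)^0 = 2
i=1: S_1 = 2 * (-5)^1 = -10
i=2: S_2 = 2 * (-5)^2 = 50
i=3: S_3 = 2 * (-5)^3 = -250
i=4: S_4 = 2 * (-5)^4 = 1250
i=5: S_5 = 2 * (-5)^5 = -6250
The first 6 terms are: [2, -10, 50, -250, 1250, -6250]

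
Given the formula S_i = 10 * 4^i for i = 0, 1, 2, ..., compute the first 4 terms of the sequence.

This is a geometric sequence.
i=0: S_0 = 10 * 4^0 = 10
i=1: S_1 = 10 * 4^1 = 40
i=2: S_2 = 10 * 4^2 = 160
i=3: S_3 = 10 * 4^3 = 640
The first 4 terms are: [10, 40, 160, 640]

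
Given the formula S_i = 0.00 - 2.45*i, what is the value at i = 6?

S_6 = 0.0 + -2.45*6 = 0.0 + -14.7 = -14.7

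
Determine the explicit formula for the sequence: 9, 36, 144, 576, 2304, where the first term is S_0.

Check ratios: 36 / 9 = 4.0
Common ratio r = 4.
First term a = 9.
Formula: S_i = 9 * 4^i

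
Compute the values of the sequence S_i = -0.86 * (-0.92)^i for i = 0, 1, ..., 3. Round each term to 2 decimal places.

This is a geometric sequence.
i=0: S_0 = -0.86 * (-0.92)^0 = -0.86
i=1: S_1 = -0.86 * (-0.92)^1 ≈ 0.79
i=2: S_2 = -0.86 * (-0.92)^2 ≈ -0.73
i=3: S_3 = -0.86 * (-0.92)^3 ≈ 0.67
The first 4 terms are: [-0.86, 0.79, -0.73, 0.67]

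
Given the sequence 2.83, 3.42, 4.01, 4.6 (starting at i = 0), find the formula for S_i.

Check differences: 3.42 - 2.83 = 0.59
4.01 - 3.42 = 0.59
Common difference d = 0.59.
First term a = 2.83.
Formula: S_i = 2.83 + 0.59*i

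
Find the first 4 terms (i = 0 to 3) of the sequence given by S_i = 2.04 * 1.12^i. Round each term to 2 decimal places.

This is a geometric sequence.
i=0: S_0 = 2.04 * 1.12^0 = 2.04
i=1: S_1 = 2.04 * 1.12^1 ≈ 2.28
i=2: S_2 = 2.04 * 1.12^2 ≈ 2.56
i=3: S_3 = 2.04 * 1.12^3 ≈ 2.87
The first 4 terms are: [2.04, 2.28, 2.56, 2.87]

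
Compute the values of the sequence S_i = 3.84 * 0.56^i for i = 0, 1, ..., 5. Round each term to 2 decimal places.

This is a geometric sequence.
i=0: S_0 = 3.84 * 0.56^0 = 3.84
i=1: S_1 = 3.84 * 0.56^1 ≈ 2.15
i=2: S_2 = 3.84 * 0.56^2 ≈ 1.2
i=3: S_3 = 3.84 * 0.56^3 ≈ 0.67
i=4: S_4 = 3.84 * 0.56^4 ≈ 0.38
i=5: S_5 = 3.84 * 0.56^5 ≈ 0.21
The first 6 terms are: [3.84, 2.15, 1.2, 0.67, 0.38, 0.21]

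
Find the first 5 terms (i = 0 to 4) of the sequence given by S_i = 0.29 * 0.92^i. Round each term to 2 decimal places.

This is a geometric sequence.
i=0: S_0 = 0.29 * 0.92^0 = 0.29
i=1: S_1 = 0.29 * 0.92^1 ≈ 0.27
i=2: S_2 = 0.29 * 0.92^2 ≈ 0.25
i=3: S_3 = 0.29 * 0.92^3 ≈ 0.23
i=4: S_4 = 0.29 * 0.92^4 ≈ 0.21
The first 5 terms are: [0.29, 0.27, 0.25, 0.23, 0.21]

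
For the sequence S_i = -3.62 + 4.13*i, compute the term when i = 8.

S_8 = -3.62 + 4.13*8 = -3.62 + 33.04 = 29.42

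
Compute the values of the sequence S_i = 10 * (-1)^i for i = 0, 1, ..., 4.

This is a geometric sequence.
i=0: S_0 = 10 * (-1)^0 = 10
i=1: S_1 = 10 * (-1)^1 = -10
i=2: S_2 = 10 * (-1)^2 = 10
i=3: S_3 = 10 * (-1)^3 = -10
i=4: S_4 = 10 * (-1)^4 = 10
The first 5 terms are: [10, -10, 10, -10, 10]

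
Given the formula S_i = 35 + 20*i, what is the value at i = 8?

S_8 = 35 + 20*8 = 35 + 160 = 195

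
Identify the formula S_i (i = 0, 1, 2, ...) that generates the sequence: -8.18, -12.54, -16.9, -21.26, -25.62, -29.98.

Check differences: -12.54 - -8.18 = -4.36
-16.9 - -12.54 = -4.36
Common difference d = -4.36.
First term a = -8.18.
Formula: S_i = -8.18 - 4.36*i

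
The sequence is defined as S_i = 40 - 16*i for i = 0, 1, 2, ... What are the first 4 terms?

This is an arithmetic sequence.
i=0: S_0 = 40 + -16*0 = 40
i=1: S_1 = 40 + -16*1 = 24
i=2: S_2 = 40 + -16*2 = 8
i=3: S_3 = 40 + -16*3 = -8
The first 4 terms are: [40, 24, 8, -8]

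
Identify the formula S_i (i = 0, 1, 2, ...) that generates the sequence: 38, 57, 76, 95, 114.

Check differences: 57 - 38 = 19
76 - 57 = 19
Common difference d = 19.
First term a = 38.
Formula: S_i = 38 + 19*i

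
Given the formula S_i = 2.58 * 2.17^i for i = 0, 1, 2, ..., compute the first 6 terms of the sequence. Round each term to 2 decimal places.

This is a geometric sequence.
i=0: S_0 = 2.58 * 2.17^0 = 2.58
i=1: S_1 = 2.58 * 2.17^1 ≈ 5.6
i=2: S_2 = 2.58 * 2.17^2 ≈ 12.15
i=3: S_3 = 2.58 * 2.17^3 ≈ 26.36
i=4: S_4 = 2.58 * 2.17^4 ≈ 57.21
i=5: S_5 = 2.58 * 2.17^5 ≈ 124.14
The first 6 terms are: [2.58, 5.6, 12.15, 26.36, 57.21, 124.14]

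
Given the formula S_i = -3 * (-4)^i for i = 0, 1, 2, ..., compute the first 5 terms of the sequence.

This is a geometric sequence.
i=0: S_0 = -3 * (-4)^0 = -3
i=1: S_1 = -3 * (-4)^1 = 12
i=2: S_2 = -3 * (-4)^2 = -48
i=3: S_3 = -3 * (-4)^3 = 192
i=4: S_4 = -3 * (-4)^4 = -768
The first 5 terms are: [-3, 12, -48, 192, -768]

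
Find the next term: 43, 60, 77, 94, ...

Differences: 60 - 43 = 17
This is an arithmetic sequence with common difference d = 17.
Next term = 94 + 17 = 111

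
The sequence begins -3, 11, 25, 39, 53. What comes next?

Differences: 11 - -3 = 14
This is an arithmetic sequence with common difference d = 14.
Next term = 53 + 14 = 67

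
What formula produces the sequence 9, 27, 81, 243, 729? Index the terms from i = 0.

Check ratios: 27 / 9 = 3.0
Common ratio r = 3.
First term a = 9.
Formula: S_i = 9 * 3^i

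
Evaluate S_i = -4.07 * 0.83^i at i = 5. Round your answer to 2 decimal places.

S_5 = -4.07 * 0.83^5 ≈ -4.07 * 0.3939 ≈ -1.6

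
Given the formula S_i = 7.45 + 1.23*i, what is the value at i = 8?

S_8 = 7.45 + 1.23*8 = 7.45 + 9.84 = 17.29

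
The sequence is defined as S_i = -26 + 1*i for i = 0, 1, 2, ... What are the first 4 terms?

This is an arithmetic sequence.
i=0: S_0 = -26 + 1*0 = -26
i=1: S_1 = -26 + 1*1 = -25
i=2: S_2 = -26 + 1*2 = -24
i=3: S_3 = -26 + 1*3 = -23
The first 4 terms are: [-26, -25, -24, -23]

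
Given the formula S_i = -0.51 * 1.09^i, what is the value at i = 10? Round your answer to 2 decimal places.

S_10 = -0.51 * 1.09^10 ≈ -0.51 * 2.3674 ≈ -1.21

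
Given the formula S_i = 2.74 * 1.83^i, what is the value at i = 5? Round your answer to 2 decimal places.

S_5 = 2.74 * 1.83^5 ≈ 2.74 * 20.5237 ≈ 56.23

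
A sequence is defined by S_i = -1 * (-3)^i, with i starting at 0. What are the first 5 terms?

This is a geometric sequence.
i=0: S_0 = -1 * (-3)^0 = -1
i=1: S_1 = -1 * (-3)^1 = 3
i=2: S_2 = -1 * (-3)^2 = -9
i=3: S_3 = -1 * (-3)^3 = 27
i=4: S_4 = -1 * (-3)^4 = -81
The first 5 terms are: [-1, 3, -9, 27, -81]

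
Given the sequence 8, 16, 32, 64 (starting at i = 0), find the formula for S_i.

Check ratios: 16 / 8 = 2.0
Common ratio r = 2.
First term a = 8.
Formula: S_i = 8 * 2^i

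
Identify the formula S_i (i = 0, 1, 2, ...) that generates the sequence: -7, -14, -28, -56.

Check ratios: -14 / -7 = 2.0
Common ratio r = 2.
First term a = -7.
Formula: S_i = -7 * 2^i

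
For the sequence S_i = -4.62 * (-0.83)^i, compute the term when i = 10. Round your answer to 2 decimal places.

S_10 = -4.62 * (-0.83)^10 ≈ -4.62 * 0.1552 ≈ -0.72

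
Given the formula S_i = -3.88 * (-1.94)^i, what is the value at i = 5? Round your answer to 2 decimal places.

S_5 = -3.88 * (-1.94)^5 ≈ -3.88 * -27.4795 ≈ 106.62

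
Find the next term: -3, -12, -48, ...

Ratios: -12 / -3 = 4.0
This is a geometric sequence with common ratio r = 4.
Next term = -48 * 4 = -192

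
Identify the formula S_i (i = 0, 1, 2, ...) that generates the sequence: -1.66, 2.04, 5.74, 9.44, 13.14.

Check differences: 2.04 - -1.66 = 3.7
5.74 - 2.04 = 3.7
Common difference d = 3.7.
First term a = -1.66.
Formula: S_i = -1.66 + 3.70*i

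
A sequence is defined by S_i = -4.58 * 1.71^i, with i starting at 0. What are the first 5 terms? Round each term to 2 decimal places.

This is a geometric sequence.
i=0: S_0 = -4.58 * 1.71^0 = -4.58
i=1: S_1 = -4.58 * 1.71^1 ≈ -7.83
i=2: S_2 = -4.58 * 1.71^2 ≈ -13.39
i=3: S_3 = -4.58 * 1.71^3 ≈ -22.9
i=4: S_4 = -4.58 * 1.71^4 ≈ -39.16
The first 5 terms are: [-4.58, -7.83, -13.39, -22.9, -39.16]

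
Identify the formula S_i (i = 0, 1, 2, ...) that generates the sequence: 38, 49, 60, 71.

Check differences: 49 - 38 = 11
60 - 49 = 11
Common difference d = 11.
First term a = 38.
Formula: S_i = 38 + 11*i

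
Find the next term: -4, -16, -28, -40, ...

Differences: -16 - -4 = -12
This is an arithmetic sequence with common difference d = -12.
Next term = -40 + -12 = -52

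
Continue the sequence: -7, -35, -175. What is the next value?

Ratios: -35 / -7 = 5.0
This is a geometric sequence with common ratio r = 5.
Next term = -175 * 5 = -875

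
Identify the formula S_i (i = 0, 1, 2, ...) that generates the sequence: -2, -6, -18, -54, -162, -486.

Check ratios: -6 / -2 = 3.0
Common ratio r = 3.
First term a = -2.
Formula: S_i = -2 * 3^i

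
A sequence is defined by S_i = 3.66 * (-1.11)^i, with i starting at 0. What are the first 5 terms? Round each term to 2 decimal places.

This is a geometric sequence.
i=0: S_0 = 3.66 * (-1.11)^0 = 3.66
i=1: S_1 = 3.66 * (-1.11)^1 ≈ -4.06
i=2: S_2 = 3.66 * (-1.11)^2 ≈ 4.51
i=3: S_3 = 3.66 * (-1.11)^3 ≈ -5.01
i=4: S_4 = 3.66 * (-1.11)^4 ≈ 5.56
The first 5 terms are: [3.66, -4.06, 4.51, -5.01, 5.56]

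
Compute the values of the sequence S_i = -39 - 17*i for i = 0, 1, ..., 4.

This is an arithmetic sequence.
i=0: S_0 = -39 + -17*0 = -39
i=1: S_1 = -39 + -17*1 = -56
i=2: S_2 = -39 + -17*2 = -73
i=3: S_3 = -39 + -17*3 = -90
i=4: S_4 = -39 + -17*4 = -107
The first 5 terms are: [-39, -56, -73, -90, -107]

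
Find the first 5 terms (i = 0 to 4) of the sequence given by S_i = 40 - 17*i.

This is an arithmetic sequence.
i=0: S_0 = 40 + -17*0 = 40
i=1: S_1 = 40 + -17*1 = 23
i=2: S_2 = 40 + -17*2 = 6
i=3: S_3 = 40 + -17*3 = -11
i=4: S_4 = 40 + -17*4 = -28
The first 5 terms are: [40, 23, 6, -11, -28]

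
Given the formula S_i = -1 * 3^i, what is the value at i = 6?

S_6 = -1 * 3^6 = -1 * 729 = -729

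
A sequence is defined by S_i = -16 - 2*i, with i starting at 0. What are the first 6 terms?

This is an arithmetic sequence.
i=0: S_0 = -16 + -2*0 = -16
i=1: S_1 = -16 + -2*1 = -18
i=2: S_2 = -16 + -2*2 = -20
i=3: S_3 = -16 + -2*3 = -22
i=4: S_4 = -16 + -2*4 = -24
i=5: S_5 = -16 + -2*5 = -26
The first 6 terms are: [-16, -18, -20, -22, -24, -26]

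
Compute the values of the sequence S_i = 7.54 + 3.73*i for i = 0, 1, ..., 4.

This is an arithmetic sequence.
i=0: S_0 = 7.54 + 3.73*0 = 7.54
i=1: S_1 = 7.54 + 3.73*1 = 11.27
i=2: S_2 = 7.54 + 3.73*2 = 15.0
i=3: S_3 = 7.54 + 3.73*3 = 18.73
i=4: S_4 = 7.54 + 3.73*4 = 22.46
The first 5 terms are: [7.54, 11.27, 15.0, 18.73, 22.46]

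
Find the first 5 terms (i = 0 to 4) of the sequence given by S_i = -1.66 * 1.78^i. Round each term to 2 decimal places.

This is a geometric sequence.
i=0: S_0 = -1.66 * 1.78^0 = -1.66
i=1: S_1 = -1.66 * 1.78^1 ≈ -2.95
i=2: S_2 = -1.66 * 1.78^2 ≈ -5.26
i=3: S_3 = -1.66 * 1.78^3 ≈ -9.36
i=4: S_4 = -1.66 * 1.78^4 ≈ -16.66
The first 5 terms are: [-1.66, -2.95, -5.26, -9.36, -16.66]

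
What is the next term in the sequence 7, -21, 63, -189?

Ratios: -21 / 7 = -3.0
This is a geometric sequence with common ratio r = -3.
Next term = -189 * -3 = 567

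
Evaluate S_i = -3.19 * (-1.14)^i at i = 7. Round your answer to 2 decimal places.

S_7 = -3.19 * (-1.14)^7 ≈ -3.19 * -2.5023 ≈ 7.98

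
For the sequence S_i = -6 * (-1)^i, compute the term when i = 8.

S_8 = -6 * (-1)^8 = -6 * 1 = -6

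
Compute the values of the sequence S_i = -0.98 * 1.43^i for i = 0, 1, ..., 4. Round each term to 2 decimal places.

This is a geometric sequence.
i=0: S_0 = -0.98 * 1.43^0 = -0.98
i=1: S_1 = -0.98 * 1.43^1 ≈ -1.4
i=2: S_2 = -0.98 * 1.43^2 ≈ -2.0
i=3: S_3 = -0.98 * 1.43^3 ≈ -2.87
i=4: S_4 = -0.98 * 1.43^4 ≈ -4.1
The first 5 terms are: [-0.98, -1.4, -2.0, -2.87, -4.1]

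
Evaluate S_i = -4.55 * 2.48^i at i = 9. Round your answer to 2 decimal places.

S_9 = -4.55 * 2.48^9 ≈ -4.55 * 3548.666 ≈ -16146.43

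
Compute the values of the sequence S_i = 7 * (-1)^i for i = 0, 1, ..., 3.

This is a geometric sequence.
i=0: S_0 = 7 * (-1)^0 = 7
i=1: S_1 = 7 * (-1)^1 = -7
i=2: S_2 = 7 * (-1)^2 = 7
i=3: S_3 = 7 * (-1)^3 = -7
The first 4 terms are: [7, -7, 7, -7]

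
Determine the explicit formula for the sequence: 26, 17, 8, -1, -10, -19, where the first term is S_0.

Check differences: 17 - 26 = -9
8 - 17 = -9
Common difference d = -9.
First term a = 26.
Formula: S_i = 26 - 9*i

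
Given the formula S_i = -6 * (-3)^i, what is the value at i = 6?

S_6 = -6 * (-3)^6 = -6 * 729 = -4374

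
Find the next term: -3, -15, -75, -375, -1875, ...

Ratios: -15 / -3 = 5.0
This is a geometric sequence with common ratio r = 5.
Next term = -1875 * 5 = -9375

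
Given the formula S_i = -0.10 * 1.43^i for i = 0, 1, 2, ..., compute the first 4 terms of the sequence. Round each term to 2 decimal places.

This is a geometric sequence.
i=0: S_0 = -0.1 * 1.43^0 = -0.1
i=1: S_1 = -0.1 * 1.43^1 ≈ -0.14
i=2: S_2 = -0.1 * 1.43^2 ≈ -0.2
i=3: S_3 = -0.1 * 1.43^3 ≈ -0.29
The first 4 terms are: [-0.1, -0.14, -0.2, -0.29]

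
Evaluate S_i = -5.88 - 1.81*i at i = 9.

S_9 = -5.88 + -1.81*9 = -5.88 + -16.29 = -22.17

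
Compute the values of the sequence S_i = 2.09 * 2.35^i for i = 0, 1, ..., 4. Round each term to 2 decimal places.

This is a geometric sequence.
i=0: S_0 = 2.09 * 2.35^0 = 2.09
i=1: S_1 = 2.09 * 2.35^1 ≈ 4.91
i=2: S_2 = 2.09 * 2.35^2 ≈ 11.54
i=3: S_3 = 2.09 * 2.35^3 ≈ 27.12
i=4: S_4 = 2.09 * 2.35^4 ≈ 63.74
The first 5 terms are: [2.09, 4.91, 11.54, 27.12, 63.74]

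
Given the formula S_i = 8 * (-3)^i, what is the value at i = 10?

S_10 = 8 * (-3)^10 = 8 * 59049 = 472392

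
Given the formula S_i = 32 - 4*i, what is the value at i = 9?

S_9 = 32 + -4*9 = 32 + -36 = -4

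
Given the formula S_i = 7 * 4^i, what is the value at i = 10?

S_10 = 7 * 4^10 = 7 * 1048576 = 7340032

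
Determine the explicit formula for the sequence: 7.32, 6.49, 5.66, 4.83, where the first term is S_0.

Check differences: 6.49 - 7.32 = -0.83
5.66 - 6.49 = -0.83
Common difference d = -0.83.
First term a = 7.32.
Formula: S_i = 7.32 - 0.83*i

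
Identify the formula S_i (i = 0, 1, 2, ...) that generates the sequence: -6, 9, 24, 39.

Check differences: 9 - -6 = 15
24 - 9 = 15
Common difference d = 15.
First term a = -6.
Formula: S_i = -6 + 15*i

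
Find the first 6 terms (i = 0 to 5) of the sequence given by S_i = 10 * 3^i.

This is a geometric sequence.
i=0: S_0 = 10 * 3^0 = 10
i=1: S_1 = 10 * 3^1 = 30
i=2: S_2 = 10 * 3^2 = 90
i=3: S_3 = 10 * 3^3 = 270
i=4: S_4 = 10 * 3^4 = 810
i=5: S_5 = 10 * 3^5 = 2430
The first 6 terms are: [10, 30, 90, 270, 810, 2430]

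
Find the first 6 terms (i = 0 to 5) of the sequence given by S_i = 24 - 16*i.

This is an arithmetic sequence.
i=0: S_0 = 24 + -16*0 = 24
i=1: S_1 = 24 + -16*1 = 8
i=2: S_2 = 24 + -16*2 = -8
i=3: S_3 = 24 + -16*3 = -24
i=4: S_4 = 24 + -16*4 = -40
i=5: S_5 = 24 + -16*5 = -56
The first 6 terms are: [24, 8, -8, -24, -40, -56]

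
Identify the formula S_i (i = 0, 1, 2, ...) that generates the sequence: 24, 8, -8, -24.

Check differences: 8 - 24 = -16
-8 - 8 = -16
Common difference d = -16.
First term a = 24.
Formula: S_i = 24 - 16*i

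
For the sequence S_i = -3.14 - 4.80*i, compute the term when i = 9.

S_9 = -3.14 + -4.8*9 = -3.14 + -43.2 = -46.34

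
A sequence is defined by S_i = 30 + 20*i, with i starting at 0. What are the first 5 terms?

This is an arithmetic sequence.
i=0: S_0 = 30 + 20*0 = 30
i=1: S_1 = 30 + 20*1 = 50
i=2: S_2 = 30 + 20*2 = 70
i=3: S_3 = 30 + 20*3 = 90
i=4: S_4 = 30 + 20*4 = 110
The first 5 terms are: [30, 50, 70, 90, 110]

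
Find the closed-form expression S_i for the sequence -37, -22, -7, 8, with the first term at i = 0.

Check differences: -22 - -37 = 15
-7 - -22 = 15
Common difference d = 15.
First term a = -37.
Formula: S_i = -37 + 15*i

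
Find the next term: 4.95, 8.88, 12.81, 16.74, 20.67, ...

Differences: 8.88 - 4.95 = 3.93
This is an arithmetic sequence with common difference d = 3.93.
Next term = 20.67 + 3.93 = 24.6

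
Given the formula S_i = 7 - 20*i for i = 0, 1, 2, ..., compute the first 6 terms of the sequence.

This is an arithmetic sequence.
i=0: S_0 = 7 + -20*0 = 7
i=1: S_1 = 7 + -20*1 = -13
i=2: S_2 = 7 + -20*2 = -33
i=3: S_3 = 7 + -20*3 = -53
i=4: S_4 = 7 + -20*4 = -73
i=5: S_5 = 7 + -20*5 = -93
The first 6 terms are: [7, -13, -33, -53, -73, -93]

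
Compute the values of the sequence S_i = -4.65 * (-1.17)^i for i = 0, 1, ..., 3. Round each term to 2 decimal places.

This is a geometric sequence.
i=0: S_0 = -4.65 * (-1.17)^0 = -4.65
i=1: S_1 = -4.65 * (-1.17)^1 ≈ 5.44
i=2: S_2 = -4.65 * (-1.17)^2 ≈ -6.37
i=3: S_3 = -4.65 * (-1.17)^3 ≈ 7.45
The first 4 terms are: [-4.65, 5.44, -6.37, 7.45]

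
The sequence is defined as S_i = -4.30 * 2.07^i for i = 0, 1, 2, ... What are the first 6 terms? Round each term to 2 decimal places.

This is a geometric sequence.
i=0: S_0 = -4.3 * 2.07^0 = -4.3
i=1: S_1 = -4.3 * 2.07^1 ≈ -8.9
i=2: S_2 = -4.3 * 2.07^2 ≈ -18.43
i=3: S_3 = -4.3 * 2.07^3 ≈ -38.14
i=4: S_4 = -4.3 * 2.07^4 ≈ -78.95
i=5: S_5 = -4.3 * 2.07^5 ≈ -163.43
The first 6 terms are: [-4.3, -8.9, -18.43, -38.14, -78.95, -163.43]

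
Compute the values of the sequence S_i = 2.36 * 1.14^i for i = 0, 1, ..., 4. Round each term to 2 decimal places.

This is a geometric sequence.
i=0: S_0 = 2.36 * 1.14^0 = 2.36
i=1: S_1 = 2.36 * 1.14^1 ≈ 2.69
i=2: S_2 = 2.36 * 1.14^2 ≈ 3.07
i=3: S_3 = 2.36 * 1.14^3 ≈ 3.5
i=4: S_4 = 2.36 * 1.14^4 ≈ 3.99
The first 5 terms are: [2.36, 2.69, 3.07, 3.5, 3.99]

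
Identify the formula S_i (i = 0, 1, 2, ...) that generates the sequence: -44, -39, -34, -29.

Check differences: -39 - -44 = 5
-34 - -39 = 5
Common difference d = 5.
First term a = -44.
Formula: S_i = -44 + 5*i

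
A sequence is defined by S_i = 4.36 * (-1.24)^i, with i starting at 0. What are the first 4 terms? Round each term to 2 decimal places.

This is a geometric sequence.
i=0: S_0 = 4.36 * (-1.24)^0 = 4.36
i=1: S_1 = 4.36 * (-1.24)^1 ≈ -5.41
i=2: S_2 = 4.36 * (-1.24)^2 ≈ 6.7
i=3: S_3 = 4.36 * (-1.24)^3 ≈ -8.31
The first 4 terms are: [4.36, -5.41, 6.7, -8.31]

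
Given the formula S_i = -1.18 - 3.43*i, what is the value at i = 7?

S_7 = -1.18 + -3.43*7 = -1.18 + -24.01 = -25.19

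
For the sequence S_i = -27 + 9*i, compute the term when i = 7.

S_7 = -27 + 9*7 = -27 + 63 = 36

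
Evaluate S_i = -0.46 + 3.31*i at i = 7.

S_7 = -0.46 + 3.31*7 = -0.46 + 23.17 = 22.71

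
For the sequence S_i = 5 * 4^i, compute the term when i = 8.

S_8 = 5 * 4^8 = 5 * 65536 = 327680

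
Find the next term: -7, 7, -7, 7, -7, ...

Ratios: 7 / -7 = -1.0
This is a geometric sequence with common ratio r = -1.
Next term = -7 * -1 = 7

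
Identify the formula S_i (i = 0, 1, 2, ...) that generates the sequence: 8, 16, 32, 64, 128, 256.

Check ratios: 16 / 8 = 2.0
Common ratio r = 2.
First term a = 8.
Formula: S_i = 8 * 2^i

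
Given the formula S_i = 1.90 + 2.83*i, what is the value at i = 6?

S_6 = 1.9 + 2.83*6 = 1.9 + 16.98 = 18.88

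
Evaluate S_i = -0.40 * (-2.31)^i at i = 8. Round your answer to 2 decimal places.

S_8 = -0.4 * (-2.31)^8 ≈ -0.4 * 810.7666 ≈ -324.31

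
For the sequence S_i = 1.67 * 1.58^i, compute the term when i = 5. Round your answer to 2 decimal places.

S_5 = 1.67 * 1.58^5 ≈ 1.67 * 9.8466 ≈ 16.44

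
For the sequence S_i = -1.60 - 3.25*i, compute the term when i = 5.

S_5 = -1.6 + -3.25*5 = -1.6 + -16.25 = -17.85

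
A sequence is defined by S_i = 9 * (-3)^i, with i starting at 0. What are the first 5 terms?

This is a geometric sequence.
i=0: S_0 = 9 * (-3)^0 = 9
i=1: S_1 = 9 * (-3)^1 = -27
i=2: S_2 = 9 * (-3)^2 = 81
i=3: S_3 = 9 * (-3)^3 = -243
i=4: S_4 = 9 * (-3)^4 = 729
The first 5 terms are: [9, -27, 81, -243, 729]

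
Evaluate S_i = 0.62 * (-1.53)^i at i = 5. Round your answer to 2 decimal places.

S_5 = 0.62 * (-1.53)^5 ≈ 0.62 * -8.3841 ≈ -5.2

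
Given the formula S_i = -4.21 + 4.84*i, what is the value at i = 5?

S_5 = -4.21 + 4.84*5 = -4.21 + 24.2 = 19.99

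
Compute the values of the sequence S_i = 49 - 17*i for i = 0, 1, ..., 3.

This is an arithmetic sequence.
i=0: S_0 = 49 + -17*0 = 49
i=1: S_1 = 49 + -17*1 = 32
i=2: S_2 = 49 + -17*2 = 15
i=3: S_3 = 49 + -17*3 = -2
The first 4 terms are: [49, 32, 15, -2]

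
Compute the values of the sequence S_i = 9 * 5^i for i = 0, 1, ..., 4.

This is a geometric sequence.
i=0: S_0 = 9 * 5^0 = 9
i=1: S_1 = 9 * 5^1 = 45
i=2: S_2 = 9 * 5^2 = 225
i=3: S_3 = 9 * 5^3 = 1125
i=4: S_4 = 9 * 5^4 = 5625
The first 5 terms are: [9, 45, 225, 1125, 5625]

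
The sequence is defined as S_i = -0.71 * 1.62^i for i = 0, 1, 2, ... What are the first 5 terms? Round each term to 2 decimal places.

This is a geometric sequence.
i=0: S_0 = -0.71 * 1.62^0 = -0.71
i=1: S_1 = -0.71 * 1.62^1 ≈ -1.15
i=2: S_2 = -0.71 * 1.62^2 ≈ -1.86
i=3: S_3 = -0.71 * 1.62^3 ≈ -3.02
i=4: S_4 = -0.71 * 1.62^4 ≈ -4.89
The first 5 terms are: [-0.71, -1.15, -1.86, -3.02, -4.89]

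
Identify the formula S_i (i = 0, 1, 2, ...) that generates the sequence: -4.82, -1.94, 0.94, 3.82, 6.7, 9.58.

Check differences: -1.94 - -4.82 = 2.88
0.94 - -1.94 = 2.88
Common difference d = 2.88.
First term a = -4.82.
Formula: S_i = -4.82 + 2.88*i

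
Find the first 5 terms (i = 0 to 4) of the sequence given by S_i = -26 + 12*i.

This is an arithmetic sequence.
i=0: S_0 = -26 + 12*0 = -26
i=1: S_1 = -26 + 12*1 = -14
i=2: S_2 = -26 + 12*2 = -2
i=3: S_3 = -26 + 12*3 = 10
i=4: S_4 = -26 + 12*4 = 22
The first 5 terms are: [-26, -14, -2, 10, 22]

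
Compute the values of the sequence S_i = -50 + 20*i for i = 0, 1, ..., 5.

This is an arithmetic sequence.
i=0: S_0 = -50 + 20*0 = -50
i=1: S_1 = -50 + 20*1 = -30
i=2: S_2 = -50 + 20*2 = -10
i=3: S_3 = -50 + 20*3 = 10
i=4: S_4 = -50 + 20*4 = 30
i=5: S_5 = -50 + 20*5 = 50
The first 6 terms are: [-50, -30, -10, 10, 30, 50]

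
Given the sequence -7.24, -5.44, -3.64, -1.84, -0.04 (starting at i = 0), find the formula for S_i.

Check differences: -5.44 - -7.24 = 1.8
-3.64 - -5.44 = 1.8
Common difference d = 1.8.
First term a = -7.24.
Formula: S_i = -7.24 + 1.80*i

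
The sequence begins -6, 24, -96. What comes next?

Ratios: 24 / -6 = -4.0
This is a geometric sequence with common ratio r = -4.
Next term = -96 * -4 = 384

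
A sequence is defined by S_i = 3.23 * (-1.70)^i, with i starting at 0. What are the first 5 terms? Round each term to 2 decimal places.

This is a geometric sequence.
i=0: S_0 = 3.23 * (-1.7)^0 = 3.23
i=1: S_1 = 3.23 * (-1.7)^1 ≈ -5.49
i=2: S_2 = 3.23 * (-1.7)^2 ≈ 9.33
i=3: S_3 = 3.23 * (-1.7)^3 ≈ -15.87
i=4: S_4 = 3.23 * (-1.7)^4 ≈ 26.98
The first 5 terms are: [3.23, -5.49, 9.33, -15.87, 26.98]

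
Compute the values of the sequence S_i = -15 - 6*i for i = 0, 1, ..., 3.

This is an arithmetic sequence.
i=0: S_0 = -15 + -6*0 = -15
i=1: S_1 = -15 + -6*1 = -21
i=2: S_2 = -15 + -6*2 = -27
i=3: S_3 = -15 + -6*3 = -33
The first 4 terms are: [-15, -21, -27, -33]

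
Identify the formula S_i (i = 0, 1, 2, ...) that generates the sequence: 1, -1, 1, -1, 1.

Check ratios: -1 / 1 = -1.0
Common ratio r = -1.
First term a = 1.
Formula: S_i = 1 * (-1)^i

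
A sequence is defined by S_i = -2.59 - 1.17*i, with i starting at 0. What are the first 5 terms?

This is an arithmetic sequence.
i=0: S_0 = -2.59 + -1.17*0 = -2.59
i=1: S_1 = -2.59 + -1.17*1 = -3.76
i=2: S_2 = -2.59 + -1.17*2 = -4.93
i=3: S_3 = -2.59 + -1.17*3 = -6.1
i=4: S_4 = -2.59 + -1.17*4 = -7.27
The first 5 terms are: [-2.59, -3.76, -4.93, -6.1, -7.27]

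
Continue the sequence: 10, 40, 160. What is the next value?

Ratios: 40 / 10 = 4.0
This is a geometric sequence with common ratio r = 4.
Next term = 160 * 4 = 640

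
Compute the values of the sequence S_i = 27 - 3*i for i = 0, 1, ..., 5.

This is an arithmetic sequence.
i=0: S_0 = 27 + -3*0 = 27
i=1: S_1 = 27 + -3*1 = 24
i=2: S_2 = 27 + -3*2 = 21
i=3: S_3 = 27 + -3*3 = 18
i=4: S_4 = 27 + -3*4 = 15
i=5: S_5 = 27 + -3*5 = 12
The first 6 terms are: [27, 24, 21, 18, 15, 12]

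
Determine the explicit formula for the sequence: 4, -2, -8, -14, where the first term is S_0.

Check differences: -2 - 4 = -6
-8 - -2 = -6
Common difference d = -6.
First term a = 4.
Formula: S_i = 4 - 6*i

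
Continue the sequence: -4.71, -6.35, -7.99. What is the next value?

Differences: -6.35 - -4.71 = -1.64
This is an arithmetic sequence with common difference d = -1.64.
Next term = -7.99 + -1.64 = -9.63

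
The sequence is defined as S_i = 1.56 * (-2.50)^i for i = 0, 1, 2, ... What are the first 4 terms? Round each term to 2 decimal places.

This is a geometric sequence.
i=0: S_0 = 1.56 * (-2.5)^0 = 1.56
i=1: S_1 = 1.56 * (-2.5)^1 = -3.9
i=2: S_2 = 1.56 * (-2.5)^2 = 9.75
i=3: S_3 = 1.56 * (-2.5)^3 ≈ -24.38
The first 4 terms are: [1.56, -3.9, 9.75, -24.38]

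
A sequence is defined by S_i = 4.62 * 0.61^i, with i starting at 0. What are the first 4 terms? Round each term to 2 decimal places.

This is a geometric sequence.
i=0: S_0 = 4.62 * 0.61^0 = 4.62
i=1: S_1 = 4.62 * 0.61^1 ≈ 2.82
i=2: S_2 = 4.62 * 0.61^2 ≈ 1.72
i=3: S_3 = 4.62 * 0.61^3 ≈ 1.05
The first 4 terms are: [4.62, 2.82, 1.72, 1.05]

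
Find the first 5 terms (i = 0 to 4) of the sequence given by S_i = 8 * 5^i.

This is a geometric sequence.
i=0: S_0 = 8 * 5^0 = 8
i=1: S_1 = 8 * 5^1 = 40
i=2: S_2 = 8 * 5^2 = 200
i=3: S_3 = 8 * 5^3 = 1000
i=4: S_4 = 8 * 5^4 = 5000
The first 5 terms are: [8, 40, 200, 1000, 5000]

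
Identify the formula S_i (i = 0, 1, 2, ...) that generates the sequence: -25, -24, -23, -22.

Check differences: -24 - -25 = 1
-23 - -24 = 1
Common difference d = 1.
First term a = -25.
Formula: S_i = -25 + 1*i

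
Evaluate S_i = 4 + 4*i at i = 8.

S_8 = 4 + 4*8 = 4 + 32 = 36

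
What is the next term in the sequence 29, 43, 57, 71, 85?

Differences: 43 - 29 = 14
This is an arithmetic sequence with common difference d = 14.
Next term = 85 + 14 = 99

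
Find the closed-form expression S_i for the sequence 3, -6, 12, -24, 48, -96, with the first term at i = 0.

Check ratios: -6 / 3 = -2.0
Common ratio r = -2.
First term a = 3.
Formula: S_i = 3 * (-2)^i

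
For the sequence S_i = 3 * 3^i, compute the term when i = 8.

S_8 = 3 * 3^8 = 3 * 6561 = 19683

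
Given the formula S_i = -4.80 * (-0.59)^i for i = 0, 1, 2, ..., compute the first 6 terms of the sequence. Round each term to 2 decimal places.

This is a geometric sequence.
i=0: S_0 = -4.8 * (-0.59)^0 = -4.8
i=1: S_1 = -4.8 * (-0.59)^1 ≈ 2.83
i=2: S_2 = -4.8 * (-0.59)^2 ≈ -1.67
i=3: S_3 = -4.8 * (-0.59)^3 ≈ 0.99
i=4: S_4 = -4.8 * (-0.59)^4 ≈ -0.58
i=5: S_5 = -4.8 * (-0.59)^5 ≈ 0.34
The first 6 terms are: [-4.8, 2.83, -1.67, 0.99, -0.58, 0.34]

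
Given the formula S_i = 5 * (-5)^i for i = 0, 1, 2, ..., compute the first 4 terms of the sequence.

This is a geometric sequence.
i=0: S_0 = 5 * (-5)^0 = 5
i=1: S_1 = 5 * (-5)^1 = -25
i=2: S_2 = 5 * (-5)^2 = 125
i=3: S_3 = 5 * (-5)^3 = -625
The first 4 terms are: [5, -25, 125, -625]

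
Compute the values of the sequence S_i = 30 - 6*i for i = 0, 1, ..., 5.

This is an arithmetic sequence.
i=0: S_0 = 30 + -6*0 = 30
i=1: S_1 = 30 + -6*1 = 24
i=2: S_2 = 30 + -6*2 = 18
i=3: S_3 = 30 + -6*3 = 12
i=4: S_4 = 30 + -6*4 = 6
i=5: S_5 = 30 + -6*5 = 0
The first 6 terms are: [30, 24, 18, 12, 6, 0]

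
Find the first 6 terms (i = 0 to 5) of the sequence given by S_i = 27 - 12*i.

This is an arithmetic sequence.
i=0: S_0 = 27 + -12*0 = 27
i=1: S_1 = 27 + -12*1 = 15
i=2: S_2 = 27 + -12*2 = 3
i=3: S_3 = 27 + -12*3 = -9
i=4: S_4 = 27 + -12*4 = -21
i=5: S_5 = 27 + -12*5 = -33
The first 6 terms are: [27, 15, 3, -9, -21, -33]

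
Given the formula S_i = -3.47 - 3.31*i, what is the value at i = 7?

S_7 = -3.47 + -3.31*7 = -3.47 + -23.17 = -26.64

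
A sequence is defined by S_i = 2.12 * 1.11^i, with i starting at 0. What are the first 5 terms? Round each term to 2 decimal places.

This is a geometric sequence.
i=0: S_0 = 2.12 * 1.11^0 = 2.12
i=1: S_1 = 2.12 * 1.11^1 ≈ 2.35
i=2: S_2 = 2.12 * 1.11^2 ≈ 2.61
i=3: S_3 = 2.12 * 1.11^3 ≈ 2.9
i=4: S_4 = 2.12 * 1.11^4 ≈ 3.22
The first 5 terms are: [2.12, 2.35, 2.61, 2.9, 3.22]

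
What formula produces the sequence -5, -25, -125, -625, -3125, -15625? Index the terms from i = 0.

Check ratios: -25 / -5 = 5.0
Common ratio r = 5.
First term a = -5.
Formula: S_i = -5 * 5^i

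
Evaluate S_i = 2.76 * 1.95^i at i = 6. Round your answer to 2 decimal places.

S_6 = 2.76 * 1.95^6 ≈ 2.76 * 54.9804 ≈ 151.75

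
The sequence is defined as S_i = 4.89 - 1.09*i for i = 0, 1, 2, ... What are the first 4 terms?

This is an arithmetic sequence.
i=0: S_0 = 4.89 + -1.09*0 = 4.89
i=1: S_1 = 4.89 + -1.09*1 = 3.8
i=2: S_2 = 4.89 + -1.09*2 = 2.71
i=3: S_3 = 4.89 + -1.09*3 = 1.62
The first 4 terms are: [4.89, 3.8, 2.71, 1.62]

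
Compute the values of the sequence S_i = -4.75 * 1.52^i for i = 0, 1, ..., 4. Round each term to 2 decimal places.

This is a geometric sequence.
i=0: S_0 = -4.75 * 1.52^0 = -4.75
i=1: S_1 = -4.75 * 1.52^1 = -7.22
i=2: S_2 = -4.75 * 1.52^2 ≈ -10.97
i=3: S_3 = -4.75 * 1.52^3 ≈ -16.68
i=4: S_4 = -4.75 * 1.52^4 ≈ -25.36
The first 5 terms are: [-4.75, -7.22, -10.97, -16.68, -25.36]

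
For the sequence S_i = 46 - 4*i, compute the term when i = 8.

S_8 = 46 + -4*8 = 46 + -32 = 14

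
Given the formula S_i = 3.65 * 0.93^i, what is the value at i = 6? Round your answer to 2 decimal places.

S_6 = 3.65 * 0.93^6 ≈ 3.65 * 0.647 ≈ 2.36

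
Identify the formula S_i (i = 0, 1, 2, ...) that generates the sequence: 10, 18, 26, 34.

Check differences: 18 - 10 = 8
26 - 18 = 8
Common difference d = 8.
First term a = 10.
Formula: S_i = 10 + 8*i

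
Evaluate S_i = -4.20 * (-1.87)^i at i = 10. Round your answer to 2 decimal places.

S_10 = -4.2 * (-1.87)^10 ≈ -4.2 * 522.8969 ≈ -2196.17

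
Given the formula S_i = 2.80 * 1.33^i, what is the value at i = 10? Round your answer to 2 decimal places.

S_10 = 2.8 * 1.33^10 ≈ 2.8 * 17.3187 ≈ 48.49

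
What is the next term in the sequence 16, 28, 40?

Differences: 28 - 16 = 12
This is an arithmetic sequence with common difference d = 12.
Next term = 40 + 12 = 52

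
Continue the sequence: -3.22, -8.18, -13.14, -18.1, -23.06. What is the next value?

Differences: -8.18 - -3.22 = -4.96
This is an arithmetic sequence with common difference d = -4.96.
Next term = -23.06 + -4.96 = -28.02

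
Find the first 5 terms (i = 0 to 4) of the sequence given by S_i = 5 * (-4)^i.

This is a geometric sequence.
i=0: S_0 = 5 * (-4)^0 = 5
i=1: S_1 = 5 * (-4)^1 = -20
i=2: S_2 = 5 * (-4)^2 = 80
i=3: S_3 = 5 * (-4)^3 = -320
i=4: S_4 = 5 * (-4)^4 = 1280
The first 5 terms are: [5, -20, 80, -320, 1280]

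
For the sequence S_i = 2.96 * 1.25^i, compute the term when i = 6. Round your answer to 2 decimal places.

S_6 = 2.96 * 1.25^6 ≈ 2.96 * 3.8147 ≈ 11.29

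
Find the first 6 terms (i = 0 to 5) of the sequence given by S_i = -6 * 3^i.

This is a geometric sequence.
i=0: S_0 = -6 * 3^0 = -6
i=1: S_1 = -6 * 3^1 = -18
i=2: S_2 = -6 * 3^2 = -54
i=3: S_3 = -6 * 3^3 = -162
i=4: S_4 = -6 * 3^4 = -486
i=5: S_5 = -6 * 3^5 = -1458
The first 6 terms are: [-6, -18, -54, -162, -486, -1458]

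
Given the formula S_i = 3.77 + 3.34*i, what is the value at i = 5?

S_5 = 3.77 + 3.34*5 = 3.77 + 16.7 = 20.47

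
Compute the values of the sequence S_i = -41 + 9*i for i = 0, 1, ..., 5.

This is an arithmetic sequence.
i=0: S_0 = -41 + 9*0 = -41
i=1: S_1 = -41 + 9*1 = -32
i=2: S_2 = -41 + 9*2 = -23
i=3: S_3 = -41 + 9*3 = -14
i=4: S_4 = -41 + 9*4 = -5
i=5: S_5 = -41 + 9*5 = 4
The first 6 terms are: [-41, -32, -23, -14, -5, 4]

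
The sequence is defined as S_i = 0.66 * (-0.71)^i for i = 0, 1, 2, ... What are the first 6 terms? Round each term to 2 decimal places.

This is a geometric sequence.
i=0: S_0 = 0.66 * (-0.71)^0 = 0.66
i=1: S_1 = 0.66 * (-0.71)^1 ≈ -0.47
i=2: S_2 = 0.66 * (-0.71)^2 ≈ 0.33
i=3: S_3 = 0.66 * (-0.71)^3 ≈ -0.24
i=4: S_4 = 0.66 * (-0.71)^4 ≈ 0.17
i=5: S_5 = 0.66 * (-0.71)^5 ≈ -0.12
The first 6 terms are: [0.66, -0.47, 0.33, -0.24, 0.17, -0.12]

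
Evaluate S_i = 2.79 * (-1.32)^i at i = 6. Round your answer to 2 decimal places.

S_6 = 2.79 * (-1.32)^6 ≈ 2.79 * 5.2899 ≈ 14.76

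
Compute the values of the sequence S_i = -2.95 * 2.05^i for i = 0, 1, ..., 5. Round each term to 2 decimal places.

This is a geometric sequence.
i=0: S_0 = -2.95 * 2.05^0 = -2.95
i=1: S_1 = -2.95 * 2.05^1 ≈ -6.05
i=2: S_2 = -2.95 * 2.05^2 ≈ -12.4
i=3: S_3 = -2.95 * 2.05^3 ≈ -25.41
i=4: S_4 = -2.95 * 2.05^4 ≈ -52.1
i=5: S_5 = -2.95 * 2.05^5 ≈ -106.8
The first 6 terms are: [-2.95, -6.05, -12.4, -25.41, -52.1, -106.8]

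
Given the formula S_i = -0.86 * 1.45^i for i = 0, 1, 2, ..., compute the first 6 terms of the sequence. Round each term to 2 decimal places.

This is a geometric sequence.
i=0: S_0 = -0.86 * 1.45^0 = -0.86
i=1: S_1 = -0.86 * 1.45^1 ≈ -1.25
i=2: S_2 = -0.86 * 1.45^2 ≈ -1.81
i=3: S_3 = -0.86 * 1.45^3 ≈ -2.62
i=4: S_4 = -0.86 * 1.45^4 ≈ -3.8
i=5: S_5 = -0.86 * 1.45^5 ≈ -5.51
The first 6 terms are: [-0.86, -1.25, -1.81, -2.62, -3.8, -5.51]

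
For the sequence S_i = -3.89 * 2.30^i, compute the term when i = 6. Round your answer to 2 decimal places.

S_6 = -3.89 * 2.3^6 ≈ -3.89 * 148.0359 ≈ -575.86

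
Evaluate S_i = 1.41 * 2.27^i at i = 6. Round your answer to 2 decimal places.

S_6 = 1.41 * 2.27^6 ≈ 1.41 * 136.8218 ≈ 192.92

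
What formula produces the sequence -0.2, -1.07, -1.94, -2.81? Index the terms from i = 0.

Check differences: -1.07 - -0.2 = -0.87
-1.94 - -1.07 = -0.87
Common difference d = -0.87.
First term a = -0.2.
Formula: S_i = -0.20 - 0.87*i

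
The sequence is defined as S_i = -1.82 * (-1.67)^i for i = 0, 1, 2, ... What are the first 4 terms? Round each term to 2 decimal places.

This is a geometric sequence.
i=0: S_0 = -1.82 * (-1.67)^0 = -1.82
i=1: S_1 = -1.82 * (-1.67)^1 ≈ 3.04
i=2: S_2 = -1.82 * (-1.67)^2 ≈ -5.08
i=3: S_3 = -1.82 * (-1.67)^3 ≈ 8.48
The first 4 terms are: [-1.82, 3.04, -5.08, 8.48]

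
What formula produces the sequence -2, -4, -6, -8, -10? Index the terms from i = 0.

Check differences: -4 - -2 = -2
-6 - -4 = -2
Common difference d = -2.
First term a = -2.
Formula: S_i = -2 - 2*i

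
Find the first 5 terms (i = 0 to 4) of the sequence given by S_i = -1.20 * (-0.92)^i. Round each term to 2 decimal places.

This is a geometric sequence.
i=0: S_0 = -1.2 * (-0.92)^0 = -1.2
i=1: S_1 = -1.2 * (-0.92)^1 ≈ 1.1
i=2: S_2 = -1.2 * (-0.92)^2 ≈ -1.02
i=3: S_3 = -1.2 * (-0.92)^3 ≈ 0.93
i=4: S_4 = -1.2 * (-0.92)^4 ≈ -0.86
The first 5 terms are: [-1.2, 1.1, -1.02, 0.93, -0.86]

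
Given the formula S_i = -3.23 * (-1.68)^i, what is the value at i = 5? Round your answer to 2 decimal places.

S_5 = -3.23 * (-1.68)^5 ≈ -3.23 * -13.3828 ≈ 43.23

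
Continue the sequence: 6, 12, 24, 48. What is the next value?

Ratios: 12 / 6 = 2.0
This is a geometric sequence with common ratio r = 2.
Next term = 48 * 2 = 96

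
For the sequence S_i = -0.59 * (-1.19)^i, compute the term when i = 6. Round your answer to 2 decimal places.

S_6 = -0.59 * (-1.19)^6 ≈ -0.59 * 2.8398 ≈ -1.68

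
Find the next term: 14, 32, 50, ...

Differences: 32 - 14 = 18
This is an arithmetic sequence with common difference d = 18.
Next term = 50 + 18 = 68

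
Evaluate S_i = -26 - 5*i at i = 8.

S_8 = -26 + -5*8 = -26 + -40 = -66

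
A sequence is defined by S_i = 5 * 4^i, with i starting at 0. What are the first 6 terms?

This is a geometric sequence.
i=0: S_0 = 5 * 4^0 = 5
i=1: S_1 = 5 * 4^1 = 20
i=2: S_2 = 5 * 4^2 = 80
i=3: S_3 = 5 * 4^3 = 320
i=4: S_4 = 5 * 4^4 = 1280
i=5: S_5 = 5 * 4^5 = 5120
The first 6 terms are: [5, 20, 80, 320, 1280, 5120]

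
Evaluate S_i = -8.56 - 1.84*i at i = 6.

S_6 = -8.56 + -1.84*6 = -8.56 + -11.04 = -19.6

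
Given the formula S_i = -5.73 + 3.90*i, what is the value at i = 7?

S_7 = -5.73 + 3.9*7 = -5.73 + 27.3 = 21.57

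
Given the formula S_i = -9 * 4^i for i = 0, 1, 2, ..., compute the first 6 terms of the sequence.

This is a geometric sequence.
i=0: S_0 = -9 * 4^0 = -9
i=1: S_1 = -9 * 4^1 = -36
i=2: S_2 = -9 * 4^2 = -144
i=3: S_3 = -9 * 4^3 = -576
i=4: S_4 = -9 * 4^4 = -2304
i=5: S_5 = -9 * 4^5 = -9216
The first 6 terms are: [-9, -36, -144, -576, -2304, -9216]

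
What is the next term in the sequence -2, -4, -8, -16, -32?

Ratios: -4 / -2 = 2.0
This is a geometric sequence with common ratio r = 2.
Next term = -32 * 2 = -64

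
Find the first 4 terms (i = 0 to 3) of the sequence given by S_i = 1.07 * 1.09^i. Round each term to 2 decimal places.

This is a geometric sequence.
i=0: S_0 = 1.07 * 1.09^0 = 1.07
i=1: S_1 = 1.07 * 1.09^1 ≈ 1.17
i=2: S_2 = 1.07 * 1.09^2 ≈ 1.27
i=3: S_3 = 1.07 * 1.09^3 ≈ 1.39
The first 4 terms are: [1.07, 1.17, 1.27, 1.39]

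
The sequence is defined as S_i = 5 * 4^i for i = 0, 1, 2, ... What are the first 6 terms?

This is a geometric sequence.
i=0: S_0 = 5 * 4^0 = 5
i=1: S_1 = 5 * 4^1 = 20
i=2: S_2 = 5 * 4^2 = 80
i=3: S_3 = 5 * 4^3 = 320
i=4: S_4 = 5 * 4^4 = 1280
i=5: S_5 = 5 * 4^5 = 5120
The first 6 terms are: [5, 20, 80, 320, 1280, 5120]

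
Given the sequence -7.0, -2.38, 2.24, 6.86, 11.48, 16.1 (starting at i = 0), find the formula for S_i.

Check differences: -2.38 - -7.0 = 4.62
2.24 - -2.38 = 4.62
Common difference d = 4.62.
First term a = -7.0.
Formula: S_i = -7.00 + 4.62*i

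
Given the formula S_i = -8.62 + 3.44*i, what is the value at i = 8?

S_8 = -8.62 + 3.44*8 = -8.62 + 27.52 = 18.9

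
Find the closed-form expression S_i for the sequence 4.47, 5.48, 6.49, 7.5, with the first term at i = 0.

Check differences: 5.48 - 4.47 = 1.01
6.49 - 5.48 = 1.01
Common difference d = 1.01.
First term a = 4.47.
Formula: S_i = 4.47 + 1.01*i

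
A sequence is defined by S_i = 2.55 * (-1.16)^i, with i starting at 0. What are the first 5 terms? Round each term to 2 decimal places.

This is a geometric sequence.
i=0: S_0 = 2.55 * (-1.16)^0 = 2.55
i=1: S_1 = 2.55 * (-1.16)^1 ≈ -2.96
i=2: S_2 = 2.55 * (-1.16)^2 ≈ 3.43
i=3: S_3 = 2.55 * (-1.16)^3 ≈ -3.98
i=4: S_4 = 2.55 * (-1.16)^4 ≈ 4.62
The first 5 terms are: [2.55, -2.96, 3.43, -3.98, 4.62]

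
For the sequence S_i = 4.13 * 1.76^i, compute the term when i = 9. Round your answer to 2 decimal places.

S_9 = 4.13 * 1.76^9 ≈ 4.13 * 162.0369 ≈ 669.21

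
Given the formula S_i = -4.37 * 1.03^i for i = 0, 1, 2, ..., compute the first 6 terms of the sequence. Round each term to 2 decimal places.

This is a geometric sequence.
i=0: S_0 = -4.37 * 1.03^0 = -4.37
i=1: S_1 = -4.37 * 1.03^1 ≈ -4.5
i=2: S_2 = -4.37 * 1.03^2 ≈ -4.64
i=3: S_3 = -4.37 * 1.03^3 ≈ -4.78
i=4: S_4 = -4.37 * 1.03^4 ≈ -4.92
i=5: S_5 = -4.37 * 1.03^5 ≈ -5.07
The first 6 terms are: [-4.37, -4.5, -4.64, -4.78, -4.92, -5.07]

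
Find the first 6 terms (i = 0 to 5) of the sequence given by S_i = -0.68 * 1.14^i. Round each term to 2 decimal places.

This is a geometric sequence.
i=0: S_0 = -0.68 * 1.14^0 = -0.68
i=1: S_1 = -0.68 * 1.14^1 ≈ -0.78
i=2: S_2 = -0.68 * 1.14^2 ≈ -0.88
i=3: S_3 = -0.68 * 1.14^3 ≈ -1.01
i=4: S_4 = -0.68 * 1.14^4 ≈ -1.15
i=5: S_5 = -0.68 * 1.14^5 ≈ -1.31
The first 6 terms are: [-0.68, -0.78, -0.88, -1.01, -1.15, -1.31]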